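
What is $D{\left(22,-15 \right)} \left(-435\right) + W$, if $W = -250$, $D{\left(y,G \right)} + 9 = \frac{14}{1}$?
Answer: $-2425$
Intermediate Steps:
$D{\left(y,G \right)} = 5$ ($D{\left(y,G \right)} = -9 + \frac{14}{1} = -9 + 14 \cdot 1 = -9 + 14 = 5$)
$D{\left(22,-15 \right)} \left(-435\right) + W = 5 \left(-435\right) - 250 = -2175 - 250 = -2425$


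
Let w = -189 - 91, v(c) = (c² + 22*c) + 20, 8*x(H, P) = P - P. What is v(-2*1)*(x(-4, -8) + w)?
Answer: 5600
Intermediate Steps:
x(H, P) = 0 (x(H, P) = (P - P)/8 = (⅛)*0 = 0)
v(c) = 20 + c² + 22*c
w = -280
v(-2*1)*(x(-4, -8) + w) = (20 + (-2*1)² + 22*(-2*1))*(0 - 280) = (20 + (-2)² + 22*(-2))*(-280) = (20 + 4 - 44)*(-280) = -20*(-280) = 5600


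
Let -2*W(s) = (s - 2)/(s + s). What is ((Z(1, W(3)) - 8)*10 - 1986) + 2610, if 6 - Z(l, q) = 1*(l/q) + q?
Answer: 4349/6 ≈ 724.83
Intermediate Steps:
W(s) = -(-2 + s)/(4*s) (W(s) = -(s - 2)/(2*(s + s)) = -(-2 + s)/(2*(2*s)) = -(-2 + s)*1/(2*s)/2 = -(-2 + s)/(4*s))
Z(l, q) = 6 - q - l/q (Z(l, q) = 6 - (1*(l/q) + q) = 6 - (l/q + q) = 6 - (q + l/q) = 6 + (-q - l/q) = 6 - q - l/q)
((Z(1, W(3)) - 8)*10 - 1986) + 2610 = (((6 - (2 - 1*3)/(4*3) - 1*1/(¼)*(2 - 1*3)/3) - 8)*10 - 1986) + 2610 = (((6 - (2 - 3)/(4*3) - 1*1/(¼)*(⅓)*(2 - 3)) - 8)*10 - 1986) + 2610 = (((6 - (-1)/(4*3) - 1*1/(¼)*(⅓)*(-1)) - 8)*10 - 1986) + 2610 = (((6 - 1*(-1/12) - 1*1/(-1/12)) - 8)*10 - 1986) + 2610 = (((6 + 1/12 - 1*1*(-12)) - 8)*10 - 1986) + 2610 = (((6 + 1/12 + 12) - 8)*10 - 1986) + 2610 = ((217/12 - 8)*10 - 1986) + 2610 = ((121/12)*10 - 1986) + 2610 = (605/6 - 1986) + 2610 = -11311/6 + 2610 = 4349/6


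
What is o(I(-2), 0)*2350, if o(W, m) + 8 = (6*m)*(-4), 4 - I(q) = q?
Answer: -18800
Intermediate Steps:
I(q) = 4 - q
o(W, m) = -8 - 24*m (o(W, m) = -8 + (6*m)*(-4) = -8 - 24*m)
o(I(-2), 0)*2350 = (-8 - 24*0)*2350 = (-8 + 0)*2350 = -8*2350 = -18800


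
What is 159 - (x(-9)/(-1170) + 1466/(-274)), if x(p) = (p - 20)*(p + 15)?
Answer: 4386647/26715 ≈ 164.20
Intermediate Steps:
x(p) = (-20 + p)*(15 + p)
159 - (x(-9)/(-1170) + 1466/(-274)) = 159 - ((-300 + (-9)² - 5*(-9))/(-1170) + 1466/(-274)) = 159 - ((-300 + 81 + 45)*(-1/1170) + 1466*(-1/274)) = 159 - (-174*(-1/1170) - 733/137) = 159 - (29/195 - 733/137) = 159 - 1*(-138962/26715) = 159 + 138962/26715 = 4386647/26715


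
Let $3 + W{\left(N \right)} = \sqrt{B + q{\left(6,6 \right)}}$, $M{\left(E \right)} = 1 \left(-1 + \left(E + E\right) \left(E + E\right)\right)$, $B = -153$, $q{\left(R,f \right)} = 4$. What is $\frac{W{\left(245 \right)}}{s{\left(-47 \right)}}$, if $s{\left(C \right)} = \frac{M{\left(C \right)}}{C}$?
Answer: $\frac{47}{2945} - \frac{47 i \sqrt{149}}{8835} \approx 0.015959 - 0.064936 i$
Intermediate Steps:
$M{\left(E \right)} = -1 + 4 E^{2}$ ($M{\left(E \right)} = 1 \left(-1 + 2 E 2 E\right) = 1 \left(-1 + 4 E^{2}\right) = -1 + 4 E^{2}$)
$s{\left(C \right)} = \frac{-1 + 4 C^{2}}{C}$
$W{\left(N \right)} = -3 + i \sqrt{149}$ ($W{\left(N \right)} = -3 + \sqrt{-153 + 4} = -3 + \sqrt{-149} = -3 + i \sqrt{149}$)
$\frac{W{\left(245 \right)}}{s{\left(-47 \right)}} = \frac{-3 + i \sqrt{149}}{- \frac{1}{-47} + 4 \left(-47\right)} = \frac{-3 + i \sqrt{149}}{\left(-1\right) \left(- \frac{1}{47}\right) - 188} = \frac{-3 + i \sqrt{149}}{\frac{1}{47} - 188} = \frac{-3 + i \sqrt{149}}{- \frac{8835}{47}} = \left(-3 + i \sqrt{149}\right) \left(- \frac{47}{8835}\right) = \frac{47}{2945} - \frac{47 i \sqrt{149}}{8835}$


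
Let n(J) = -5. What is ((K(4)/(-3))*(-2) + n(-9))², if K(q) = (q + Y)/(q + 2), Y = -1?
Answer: 196/9 ≈ 21.778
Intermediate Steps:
K(q) = (-1 + q)/(2 + q) (K(q) = (q - 1)/(q + 2) = (-1 + q)/(2 + q))
((K(4)/(-3))*(-2) + n(-9))² = ((((-1 + 4)/(2 + 4))/(-3))*(-2) - 5)² = (((3/6)*(-⅓))*(-2) - 5)² = ((((⅙)*3)*(-⅓))*(-2) - 5)² = (((½)*(-⅓))*(-2) - 5)² = (-⅙*(-2) - 5)² = (⅓ - 5)² = (-14/3)² = 196/9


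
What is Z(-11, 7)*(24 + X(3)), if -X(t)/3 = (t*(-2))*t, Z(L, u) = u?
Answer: 546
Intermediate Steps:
X(t) = 6*t² (X(t) = -3*t*(-2)*t = -3*(-2*t)*t = -(-6)*t² = 6*t²)
Z(-11, 7)*(24 + X(3)) = 7*(24 + 6*3²) = 7*(24 + 6*9) = 7*(24 + 54) = 7*78 = 546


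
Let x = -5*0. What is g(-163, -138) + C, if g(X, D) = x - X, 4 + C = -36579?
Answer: -36420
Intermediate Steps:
C = -36583 (C = -4 - 36579 = -36583)
x = 0
g(X, D) = -X (g(X, D) = 0 - X = -X)
g(-163, -138) + C = -1*(-163) - 36583 = 163 - 36583 = -36420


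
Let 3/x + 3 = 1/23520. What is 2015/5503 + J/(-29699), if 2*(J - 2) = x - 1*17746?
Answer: 7667177280122/11531711170723 ≈ 0.66488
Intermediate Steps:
x = -70560/70559 (x = 3/(-3 + 1/23520) = 3/(-70559/23520) = 3*(-23520/70559) = -70560/70559 ≈ -1.0000)
J = -625964169/70559 (J = 2 + (-70560/70559 - 1*17746)/2 = 2 + (-70560/70559 - 17746)/2 = 2 + (½)*(-1252210574/70559) = 2 - 626105287/70559 = -625964169/70559 ≈ -8871.5)
2015/5503 + J/(-29699) = 2015/5503 - 625964169/70559/(-29699) = 2015*(1/5503) - 625964169/70559*(-1/29699) = 2015/5503 + 625964169/2095531741 = 7667177280122/11531711170723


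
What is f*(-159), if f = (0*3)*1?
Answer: 0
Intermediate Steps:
f = 0 (f = 0*1 = 0)
f*(-159) = 0*(-159) = 0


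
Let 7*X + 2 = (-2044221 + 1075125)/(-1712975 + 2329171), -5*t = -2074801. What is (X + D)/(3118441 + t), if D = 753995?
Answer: 1355107799855/6350364083686 ≈ 0.21339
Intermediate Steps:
t = 2074801/5 (t = -⅕*(-2074801) = 2074801/5 ≈ 4.1496e+5)
X = -550372/1078343 (X = -2/7 + ((-2044221 + 1075125)/(-1712975 + 2329171))/7 = -2/7 + (-969096/616196)/7 = -2/7 + (-969096*1/616196)/7 = -2/7 + (⅐)*(-242274/154049) = -2/7 - 242274/1078343 = -550372/1078343 ≈ -0.51039)
(X + D)/(3118441 + t) = (-550372/1078343 + 753995)/(3118441 + 2074801/5) = 813064679913/(1078343*(17667006/5)) = (813064679913/1078343)*(5/17667006) = 1355107799855/6350364083686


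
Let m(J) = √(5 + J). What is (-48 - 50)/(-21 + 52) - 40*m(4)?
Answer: -3818/31 ≈ -123.16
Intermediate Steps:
(-48 - 50)/(-21 + 52) - 40*m(4) = (-48 - 50)/(-21 + 52) - 40*√(5 + 4) = -98/31 - 40*√9 = -98*1/31 - 40*3 = -98/31 - 120 = -3818/31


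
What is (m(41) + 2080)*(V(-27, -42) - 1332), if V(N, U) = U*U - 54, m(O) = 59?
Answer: 808542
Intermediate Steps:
V(N, U) = -54 + U**2 (V(N, U) = U**2 - 54 = -54 + U**2)
(m(41) + 2080)*(V(-27, -42) - 1332) = (59 + 2080)*((-54 + (-42)**2) - 1332) = 2139*((-54 + 1764) - 1332) = 2139*(1710 - 1332) = 2139*378 = 808542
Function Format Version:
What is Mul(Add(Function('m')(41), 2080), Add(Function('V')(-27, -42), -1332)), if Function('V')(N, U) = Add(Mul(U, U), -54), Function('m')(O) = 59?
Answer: 808542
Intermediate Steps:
Function('V')(N, U) = Add(-54, Pow(U, 2)) (Function('V')(N, U) = Add(Pow(U, 2), -54) = Add(-54, Pow(U, 2)))
Mul(Add(Function('m')(41), 2080), Add(Function('V')(-27, -42), -1332)) = Mul(Add(59, 2080), Add(Add(-54, Pow(-42, 2)), -1332)) = Mul(2139, Add(Add(-54, 1764), -1332)) = Mul(2139, Add(1710, -1332)) = Mul(2139, 378) = 808542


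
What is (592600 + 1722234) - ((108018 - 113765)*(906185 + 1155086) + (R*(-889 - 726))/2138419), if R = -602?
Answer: 25336927656480319/2138419 ≈ 1.1848e+10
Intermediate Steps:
(592600 + 1722234) - ((108018 - 113765)*(906185 + 1155086) + (R*(-889 - 726))/2138419) = (592600 + 1722234) - ((108018 - 113765)*(906185 + 1155086) - 602*(-889 - 726)/2138419) = 2314834 - (-5747*2061271 - 602*(-1615)*(1/2138419)) = 2314834 - (-11846124437 + 972230*(1/2138419)) = 2314834 - (-11846124437 + 972230/2138419) = 2314834 - 1*(-25331977571472873/2138419) = 2314834 + 25331977571472873/2138419 = 25336927656480319/2138419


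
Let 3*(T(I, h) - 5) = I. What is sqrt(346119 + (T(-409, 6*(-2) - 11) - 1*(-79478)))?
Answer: sqrt(3829191)/3 ≈ 652.28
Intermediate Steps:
T(I, h) = 5 + I/3
sqrt(346119 + (T(-409, 6*(-2) - 11) - 1*(-79478))) = sqrt(346119 + ((5 + (1/3)*(-409)) - 1*(-79478))) = sqrt(346119 + ((5 - 409/3) + 79478)) = sqrt(346119 + (-394/3 + 79478)) = sqrt(346119 + 238040/3) = sqrt(1276397/3) = sqrt(3829191)/3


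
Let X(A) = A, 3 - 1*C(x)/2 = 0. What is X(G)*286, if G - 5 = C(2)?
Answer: 3146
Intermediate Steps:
C(x) = 6 (C(x) = 6 - 2*0 = 6 + 0 = 6)
G = 11 (G = 5 + 6 = 11)
X(G)*286 = 11*286 = 3146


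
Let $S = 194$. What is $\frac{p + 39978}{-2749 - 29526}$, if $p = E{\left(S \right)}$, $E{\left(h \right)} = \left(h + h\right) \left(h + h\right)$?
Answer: $- \frac{190522}{32275} \approx -5.9031$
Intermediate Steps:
$E{\left(h \right)} = 4 h^{2}$ ($E{\left(h \right)} = 2 h 2 h = 4 h^{2}$)
$p = 150544$ ($p = 4 \cdot 194^{2} = 4 \cdot 37636 = 150544$)
$\frac{p + 39978}{-2749 - 29526} = \frac{150544 + 39978}{-2749 - 29526} = \frac{190522}{-32275} = 190522 \left(- \frac{1}{32275}\right) = - \frac{190522}{32275}$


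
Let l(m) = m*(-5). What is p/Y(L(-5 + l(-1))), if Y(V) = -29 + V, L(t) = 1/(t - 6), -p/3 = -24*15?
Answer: -1296/35 ≈ -37.029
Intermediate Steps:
l(m) = -5*m
p = 1080 (p = -(-72)*15 = -3*(-360) = 1080)
L(t) = 1/(-6 + t)
p/Y(L(-5 + l(-1))) = 1080/(-29 + 1/(-6 + (-5 - 5*(-1)))) = 1080/(-29 + 1/(-6 + (-5 + 5))) = 1080/(-29 + 1/(-6 + 0)) = 1080/(-29 + 1/(-6)) = 1080/(-29 - ⅙) = 1080/(-175/6) = 1080*(-6/175) = -1296/35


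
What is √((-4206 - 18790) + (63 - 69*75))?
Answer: 2*I*√7027 ≈ 167.65*I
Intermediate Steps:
√((-4206 - 18790) + (63 - 69*75)) = √(-22996 + (63 - 5175)) = √(-22996 - 5112) = √(-28108) = 2*I*√7027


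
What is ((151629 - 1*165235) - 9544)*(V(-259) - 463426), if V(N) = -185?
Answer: 10732594650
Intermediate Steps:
((151629 - 1*165235) - 9544)*(V(-259) - 463426) = ((151629 - 1*165235) - 9544)*(-185 - 463426) = ((151629 - 165235) - 9544)*(-463611) = (-13606 - 9544)*(-463611) = -23150*(-463611) = 10732594650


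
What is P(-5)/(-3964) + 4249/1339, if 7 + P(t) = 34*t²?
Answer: 15714259/5307796 ≈ 2.9606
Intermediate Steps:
P(t) = -7 + 34*t²
P(-5)/(-3964) + 4249/1339 = (-7 + 34*(-5)²)/(-3964) + 4249/1339 = (-7 + 34*25)*(-1/3964) + 4249*(1/1339) = (-7 + 850)*(-1/3964) + 4249/1339 = 843*(-1/3964) + 4249/1339 = -843/3964 + 4249/1339 = 15714259/5307796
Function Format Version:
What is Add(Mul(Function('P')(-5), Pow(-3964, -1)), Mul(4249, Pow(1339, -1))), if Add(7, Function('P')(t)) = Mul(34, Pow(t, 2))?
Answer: Rational(15714259, 5307796) ≈ 2.9606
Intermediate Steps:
Function('P')(t) = Add(-7, Mul(34, Pow(t, 2)))
Add(Mul(Function('P')(-5), Pow(-3964, -1)), Mul(4249, Pow(1339, -1))) = Add(Mul(Add(-7, Mul(34, Pow(-5, 2))), Pow(-3964, -1)), Mul(4249, Pow(1339, -1))) = Add(Mul(Add(-7, Mul(34, 25)), Rational(-1, 3964)), Mul(4249, Rational(1, 1339))) = Add(Mul(Add(-7, 850), Rational(-1, 3964)), Rational(4249, 1339)) = Add(Mul(843, Rational(-1, 3964)), Rational(4249, 1339)) = Add(Rational(-843, 3964), Rational(4249, 1339)) = Rational(15714259, 5307796)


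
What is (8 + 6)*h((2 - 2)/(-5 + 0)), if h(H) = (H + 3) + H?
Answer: 42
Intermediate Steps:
h(H) = 3 + 2*H (h(H) = (3 + H) + H = 3 + 2*H)
(8 + 6)*h((2 - 2)/(-5 + 0)) = (8 + 6)*(3 + 2*((2 - 2)/(-5 + 0))) = 14*(3 + 2*(0/(-5))) = 14*(3 + 2*(0*(-1/5))) = 14*(3 + 2*0) = 14*(3 + 0) = 14*3 = 42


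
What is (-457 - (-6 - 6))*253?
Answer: -112585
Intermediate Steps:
(-457 - (-6 - 6))*253 = (-457 - 1*(-12))*253 = (-457 + 12)*253 = -445*253 = -112585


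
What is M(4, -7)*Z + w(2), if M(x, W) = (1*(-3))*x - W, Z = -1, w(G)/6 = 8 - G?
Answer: 41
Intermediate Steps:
w(G) = 48 - 6*G (w(G) = 6*(8 - G) = 48 - 6*G)
M(x, W) = -W - 3*x (M(x, W) = -3*x - W = -W - 3*x)
M(4, -7)*Z + w(2) = (-1*(-7) - 3*4)*(-1) + (48 - 6*2) = (7 - 12)*(-1) + (48 - 12) = -5*(-1) + 36 = 5 + 36 = 41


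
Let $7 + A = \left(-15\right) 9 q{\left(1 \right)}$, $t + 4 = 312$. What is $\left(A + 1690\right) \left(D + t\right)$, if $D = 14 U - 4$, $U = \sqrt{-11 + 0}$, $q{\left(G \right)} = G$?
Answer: $470592 + 21672 i \sqrt{11} \approx 4.7059 \cdot 10^{5} + 71878.0 i$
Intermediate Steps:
$t = 308$ ($t = -4 + 312 = 308$)
$A = -142$ ($A = -7 + \left(-15\right) 9 \cdot 1 = -7 - 135 = -142$)
$U = i \sqrt{11}$ ($U = \sqrt{-11} = i \sqrt{11} \approx 3.3166 i$)
$D = -4 + 14 i \sqrt{11}$ ($D = 14 i \sqrt{11} - 4 = -4 + 14 i \sqrt{11} \approx -4.0 + 46.433 i$)
$\left(A + 1690\right) \left(D + t\right) = \left(-142 + 1690\right) \left(\left(-4 + 14 i \sqrt{11}\right) + 308\right) = 1548 \left(304 + 14 i \sqrt{11}\right) = 470592 + 21672 i \sqrt{11}$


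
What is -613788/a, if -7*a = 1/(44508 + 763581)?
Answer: 3471967317924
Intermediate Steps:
a = -1/5656623 (a = -1/(7*(44508 + 763581)) = -⅐/808089 = -⅐*1/808089 = -1/5656623 ≈ -1.7678e-7)
-613788/a = -613788/(-1/5656623) = -613788*(-5656623) = 3471967317924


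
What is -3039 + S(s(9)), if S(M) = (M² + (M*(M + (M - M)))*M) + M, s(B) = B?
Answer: -2220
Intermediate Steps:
S(M) = M + M² + M³ (S(M) = (M² + (M*(M + 0))*M) + M = (M² + (M*M)*M) + M = (M² + M²*M) + M = (M² + M³) + M = M + M² + M³)
-3039 + S(s(9)) = -3039 + 9*(1 + 9 + 9²) = -3039 + 9*(1 + 9 + 81) = -3039 + 9*91 = -3039 + 819 = -2220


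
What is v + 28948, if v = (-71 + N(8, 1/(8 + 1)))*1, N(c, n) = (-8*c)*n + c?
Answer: 259901/9 ≈ 28878.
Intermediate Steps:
N(c, n) = c - 8*c*n (N(c, n) = -8*c*n + c = c - 8*c*n)
v = -631/9 (v = (-71 + 8*(1 - 8/(8 + 1)))*1 = (-71 + 8*(1 - 8/9))*1 = (-71 + 8*(1/9))*1 = (-71 + 8/9)*1 = -631/9*1 = -631/9 ≈ -70.111)
v + 28948 = -631/9 + 28948 = 259901/9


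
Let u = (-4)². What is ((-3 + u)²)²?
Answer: 28561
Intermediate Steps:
u = 16
((-3 + u)²)² = ((-3 + 16)²)² = (13²)² = 169² = 28561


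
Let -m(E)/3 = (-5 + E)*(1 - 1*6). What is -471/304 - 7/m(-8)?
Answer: -89717/59280 ≈ -1.5134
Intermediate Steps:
m(E) = -75 + 15*E (m(E) = -3*(-5 + E)*(1 - 1*6) = -3*(-5 + E)*(1 - 6) = -3*(-5 + E)*(-5) = -3*(25 - 5*E) = -75 + 15*E)
-471/304 - 7/m(-8) = -471/304 - 7/(-75 + 15*(-8)) = -471*1/304 - 7/(-75 - 120) = -471/304 - 7/(-195) = -471/304 - 7*(-1/195) = -471/304 + 7/195 = -89717/59280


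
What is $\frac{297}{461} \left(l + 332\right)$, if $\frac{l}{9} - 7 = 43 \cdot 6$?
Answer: $\frac{806949}{461} \approx 1750.4$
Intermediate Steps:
$l = 2385$ ($l = 63 + 9 \cdot 43 \cdot 6 = 63 + 9 \cdot 258 = 63 + 2322 = 2385$)
$\frac{297}{461} \left(l + 332\right) = \frac{297}{461} \left(2385 + 332\right) = 297 \cdot \frac{1}{461} \cdot 2717 = \frac{297}{461} \cdot 2717 = \frac{806949}{461}$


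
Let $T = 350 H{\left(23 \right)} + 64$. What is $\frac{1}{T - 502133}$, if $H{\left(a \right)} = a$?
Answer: $- \frac{1}{494019} \approx -2.0242 \cdot 10^{-6}$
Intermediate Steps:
$T = 8114$ ($T = 350 \cdot 23 + 64 = 8050 + 64 = 8114$)
$\frac{1}{T - 502133} = \frac{1}{8114 - 502133} = \frac{1}{-494019} = - \frac{1}{494019}$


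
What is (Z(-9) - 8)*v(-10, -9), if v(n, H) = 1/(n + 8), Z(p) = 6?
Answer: 1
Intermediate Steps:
v(n, H) = 1/(8 + n)
(Z(-9) - 8)*v(-10, -9) = (6 - 8)/(8 - 10) = -2/(-2) = -2*(-1/2) = 1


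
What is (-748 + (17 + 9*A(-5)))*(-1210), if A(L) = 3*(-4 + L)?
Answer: 1178540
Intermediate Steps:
A(L) = -12 + 3*L
(-748 + (17 + 9*A(-5)))*(-1210) = (-748 + (17 + 9*(-12 + 3*(-5))))*(-1210) = (-748 + (17 + 9*(-12 - 15)))*(-1210) = (-748 + (17 + 9*(-27)))*(-1210) = (-748 + (17 - 243))*(-1210) = (-748 - 226)*(-1210) = -974*(-1210) = 1178540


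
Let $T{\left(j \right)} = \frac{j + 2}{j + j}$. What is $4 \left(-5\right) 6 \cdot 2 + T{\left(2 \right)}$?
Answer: $-239$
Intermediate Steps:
$T{\left(j \right)} = \frac{2 + j}{2 j}$
$4 \left(-5\right) 6 \cdot 2 + T{\left(2 \right)} = 4 \left(-5\right) 6 \cdot 2 + \frac{2 + 2}{2 \cdot 2} = 4 \left(\left(-30\right) 2\right) + \frac{1}{2} \cdot \frac{1}{2} \cdot 4 = 4 \left(-60\right) + 1 = -240 + 1 = -239$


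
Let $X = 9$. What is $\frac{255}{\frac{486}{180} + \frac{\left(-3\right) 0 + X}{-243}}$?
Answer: $\frac{68850}{719} \approx 95.758$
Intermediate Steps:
$\frac{255}{\frac{486}{180} + \frac{\left(-3\right) 0 + X}{-243}} = \frac{255}{\frac{486}{180} + \frac{\left(-3\right) 0 + 9}{-243}} = \frac{255}{486 \cdot \frac{1}{180} + \left(0 + 9\right) \left(- \frac{1}{243}\right)} = \frac{255}{\frac{27}{10} + 9 \left(- \frac{1}{243}\right)} = \frac{255}{\frac{27}{10} - \frac{1}{27}} = \frac{255}{\frac{719}{270}} = 255 \cdot \frac{270}{719} = \frac{68850}{719}$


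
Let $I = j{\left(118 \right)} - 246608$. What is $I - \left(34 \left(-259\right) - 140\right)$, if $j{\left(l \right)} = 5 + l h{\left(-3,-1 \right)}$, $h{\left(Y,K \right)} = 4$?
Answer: $-237185$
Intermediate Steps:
$j{\left(l \right)} = 5 + 4 l$ ($j{\left(l \right)} = 5 + l 4 = 5 + 4 l$)
$I = -246131$ ($I = \left(5 + 4 \cdot 118\right) - 246608 = \left(5 + 472\right) - 246608 = 477 - 246608 = -246131$)
$I - \left(34 \left(-259\right) - 140\right) = -246131 - \left(34 \left(-259\right) - 140\right) = -246131 - \left(-8806 - 140\right) = -246131 - -8946 = -246131 + 8946 = -237185$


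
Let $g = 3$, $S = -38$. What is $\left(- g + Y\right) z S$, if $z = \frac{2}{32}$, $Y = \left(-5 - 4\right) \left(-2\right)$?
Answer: $- \frac{285}{8} \approx -35.625$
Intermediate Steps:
$Y = 18$ ($Y = \left(-9\right) \left(-2\right) = 18$)
$z = \frac{1}{16}$ ($z = 2 \cdot \frac{1}{32} = \frac{1}{16} \approx 0.0625$)
$\left(- g + Y\right) z S = \left(\left(-1\right) 3 + 18\right) \frac{1}{16} \left(-38\right) = \left(-3 + 18\right) \frac{1}{16} \left(-38\right) = 15 \cdot \frac{1}{16} \left(-38\right) = \frac{15}{16} \left(-38\right) = - \frac{285}{8}$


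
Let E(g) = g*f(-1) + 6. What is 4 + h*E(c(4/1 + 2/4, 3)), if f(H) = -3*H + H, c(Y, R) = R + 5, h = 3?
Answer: 70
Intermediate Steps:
c(Y, R) = 5 + R
f(H) = -2*H
E(g) = 6 + 2*g (E(g) = g*(-2*(-1)) + 6 = g*2 + 6 = 2*g + 6 = 6 + 2*g)
4 + h*E(c(4/1 + 2/4, 3)) = 4 + 3*(6 + 2*(5 + 3)) = 4 + 3*(6 + 2*8) = 4 + 3*(6 + 16) = 4 + 3*22 = 4 + 66 = 70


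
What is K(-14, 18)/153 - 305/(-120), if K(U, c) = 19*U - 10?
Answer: 301/408 ≈ 0.73775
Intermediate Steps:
K(U, c) = -10 + 19*U
K(-14, 18)/153 - 305/(-120) = (-10 + 19*(-14))/153 - 305/(-120) = (-10 - 266)*(1/153) - 305*(-1/120) = -276*1/153 + 61/24 = -92/51 + 61/24 = 301/408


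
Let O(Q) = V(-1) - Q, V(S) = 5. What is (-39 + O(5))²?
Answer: 1521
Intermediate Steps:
O(Q) = 5 - Q
(-39 + O(5))² = (-39 + (5 - 1*5))² = (-39 + (5 - 5))² = (-39 + 0)² = (-39)² = 1521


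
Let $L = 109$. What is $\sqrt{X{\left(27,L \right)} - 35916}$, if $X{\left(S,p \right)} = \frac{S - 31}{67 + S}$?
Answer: $\frac{i \sqrt{79338538}}{47} \approx 189.52 i$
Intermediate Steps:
$X{\left(S,p \right)} = \frac{-31 + S}{67 + S}$
$\sqrt{X{\left(27,L \right)} - 35916} = \sqrt{\frac{-31 + 27}{67 + 27} - 35916} = \sqrt{\frac{1}{94} \left(-4\right) - 35916} = \sqrt{- \frac{2}{47} - 35916} = \sqrt{- \frac{1688054}{47}} = \frac{i \sqrt{79338538}}{47}$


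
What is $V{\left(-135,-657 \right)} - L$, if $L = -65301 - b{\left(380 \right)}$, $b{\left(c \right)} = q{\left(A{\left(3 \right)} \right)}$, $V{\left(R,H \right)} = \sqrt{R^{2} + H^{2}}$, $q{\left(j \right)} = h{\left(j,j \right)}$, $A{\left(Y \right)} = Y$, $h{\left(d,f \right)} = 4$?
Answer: $65305 + 9 \sqrt{5554} \approx 65976.0$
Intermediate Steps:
$q{\left(j \right)} = 4$
$V{\left(R,H \right)} = \sqrt{H^{2} + R^{2}}$
$b{\left(c \right)} = 4$
$L = -65305$ ($L = -65301 - 4 = -65305$)
$V{\left(-135,-657 \right)} - L = \sqrt{\left(-657\right)^{2} + \left(-135\right)^{2}} - -65305 = \sqrt{431649 + 18225} + 65305 = \sqrt{449874} + 65305 = 9 \sqrt{5554} + 65305 = 65305 + 9 \sqrt{5554}$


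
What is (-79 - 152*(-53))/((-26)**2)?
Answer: 7977/676 ≈ 11.800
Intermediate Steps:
(-79 - 152*(-53))/((-26)**2) = (-79 + 8056)/676 = 7977*(1/676) = 7977/676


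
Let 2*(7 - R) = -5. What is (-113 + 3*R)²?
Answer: 28561/4 ≈ 7140.3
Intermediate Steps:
R = 19/2 (R = 7 - ½*(-5) = 7 + 5/2 = 19/2 ≈ 9.5000)
(-113 + 3*R)² = (-113 + 3*(19/2))² = (-113 + 57/2)² = (-169/2)² = 28561/4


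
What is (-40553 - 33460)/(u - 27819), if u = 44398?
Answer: -74013/16579 ≈ -4.4643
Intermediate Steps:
(-40553 - 33460)/(u - 27819) = (-40553 - 33460)/(44398 - 27819) = -74013/16579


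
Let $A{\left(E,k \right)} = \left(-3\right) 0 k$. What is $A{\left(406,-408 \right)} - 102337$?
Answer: $-102337$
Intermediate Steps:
$A{\left(E,k \right)} = 0$ ($A{\left(E,k \right)} = 0 k = 0$)
$A{\left(406,-408 \right)} - 102337 = 0 - 102337 = -102337$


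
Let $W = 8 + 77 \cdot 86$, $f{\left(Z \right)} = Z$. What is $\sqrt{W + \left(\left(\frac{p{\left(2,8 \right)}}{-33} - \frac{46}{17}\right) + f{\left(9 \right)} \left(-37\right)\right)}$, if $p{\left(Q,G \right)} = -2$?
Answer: $\frac{\sqrt{1980965613}}{561} \approx 79.337$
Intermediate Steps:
$W = 6630$ ($W = 8 + 6622 = 6630$)
$\sqrt{W + \left(\left(\frac{p{\left(2,8 \right)}}{-33} - \frac{46}{17}\right) + f{\left(9 \right)} \left(-37\right)\right)} = \sqrt{6630 + \left(\left(- \frac{2}{-33} - \frac{46}{17}\right) + 9 \left(-37\right)\right)} = \sqrt{6630 - \frac{188297}{561}} = \sqrt{\frac{3531133}{561}} = \frac{\sqrt{1980965613}}{561}$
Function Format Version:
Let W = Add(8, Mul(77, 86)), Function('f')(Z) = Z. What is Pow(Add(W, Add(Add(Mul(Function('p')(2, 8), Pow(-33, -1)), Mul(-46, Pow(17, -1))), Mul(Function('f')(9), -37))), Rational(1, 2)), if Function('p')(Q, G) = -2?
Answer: Mul(Rational(1, 561), Pow(1980965613, Rational(1, 2))) ≈ 79.337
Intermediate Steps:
W = 6630 (W = Add(8, 6622) = 6630)
Pow(Add(W, Add(Add(Mul(Function('p')(2, 8), Pow(-33, -1)), Mul(-46, Pow(17, -1))), Mul(Function('f')(9), -37))), Rational(1, 2)) = Pow(Add(6630, Add(Add(Mul(-2, Pow(-33, -1)), Mul(-46, Pow(17, -1))), Mul(9, -37))), Rational(1, 2)) = Pow(Add(6630, Add(Add(Mul(-2, Rational(-1, 33)), Mul(-46, Rational(1, 17))), -333)), Rational(1, 2)) = Pow(Add(6630, Add(Add(Rational(2, 33), Rational(-46, 17)), -333)), Rational(1, 2)) = Pow(Add(6630, Add(Rational(-1484, 561), -333)), Rational(1, 2)) = Pow(Add(6630, Rational(-188297, 561)), Rational(1, 2)) = Pow(Rational(3531133, 561), Rational(1, 2)) = Mul(Rational(1, 561), Pow(1980965613, Rational(1, 2)))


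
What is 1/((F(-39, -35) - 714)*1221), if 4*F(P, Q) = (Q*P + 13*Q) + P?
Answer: -4/2423685 ≈ -1.6504e-6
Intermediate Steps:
F(P, Q) = P/4 + 13*Q/4 + P*Q/4 (F(P, Q) = ((Q*P + 13*Q) + P)/4 = ((P*Q + 13*Q) + P)/4 = ((13*Q + P*Q) + P)/4 = (P + 13*Q + P*Q)/4 = P/4 + 13*Q/4 + P*Q/4)
1/((F(-39, -35) - 714)*1221) = 1/((((¼)*(-39) + (13/4)*(-35) + (¼)*(-39)*(-35)) - 714)*1221) = 1/(((-39/4 - 455/4 + 1365/4) - 714)*1221) = 1/((871/4 - 714)*1221) = 1/(-1985/4*1221) = 1/(-2423685/4) = -4/2423685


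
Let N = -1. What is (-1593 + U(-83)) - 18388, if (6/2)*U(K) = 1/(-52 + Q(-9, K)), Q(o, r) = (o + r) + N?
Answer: -8691736/435 ≈ -19981.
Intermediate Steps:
Q(o, r) = -1 + o + r (Q(o, r) = (o + r) - 1 = -1 + o + r)
U(K) = 1/(3*(-62 + K)) (U(K) = 1/(3*(-52 + (-1 - 9 + K))) = 1/(3*(-52 + (-10 + K))) = 1/(3*(-62 + K)))
(-1593 + U(-83)) - 18388 = (-1593 + 1/(3*(-62 - 83))) - 18388 = (-1593 + (⅓)/(-145)) - 18388 = (-1593 + (⅓)*(-1/145)) - 18388 = (-1593 - 1/435) - 18388 = -692956/435 - 18388 = -8691736/435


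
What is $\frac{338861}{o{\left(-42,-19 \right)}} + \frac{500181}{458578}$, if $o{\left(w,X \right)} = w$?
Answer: $- \frac{38843298014}{4815069} \approx -8067.0$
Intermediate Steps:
$\frac{338861}{o{\left(-42,-19 \right)}} + \frac{500181}{458578} = \frac{338861}{-42} + \frac{500181}{458578} = 338861 \left(- \frac{1}{42}\right) + 500181 \cdot \frac{1}{458578} = - \frac{338861}{42} + \frac{500181}{458578} = - \frac{38843298014}{4815069}$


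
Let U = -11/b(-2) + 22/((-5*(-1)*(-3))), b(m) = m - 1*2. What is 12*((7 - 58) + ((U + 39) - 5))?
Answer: -943/5 ≈ -188.60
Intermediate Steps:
b(m) = -2 + m (b(m) = m - 2 = -2 + m)
U = 77/60 (U = -11/(-2 - 2) + 22/((-5*(-1)*(-3))) = -11/(-4) + 22/((5*(-3))) = -11*(-¼) + 22/(-15) = 11/4 + 22*(-1/15) = 11/4 - 22/15 = 77/60 ≈ 1.2833)
12*((7 - 58) + ((U + 39) - 5)) = 12*((7 - 58) + ((77/60 + 39) - 5)) = 12*(-51 + (2417/60 - 5)) = 12*(-51 + 2117/60) = 12*(-943/60) = -943/5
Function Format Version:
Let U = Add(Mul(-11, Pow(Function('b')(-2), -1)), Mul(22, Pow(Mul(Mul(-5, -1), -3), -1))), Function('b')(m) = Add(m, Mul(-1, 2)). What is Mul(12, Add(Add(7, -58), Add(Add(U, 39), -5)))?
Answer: Rational(-943, 5) ≈ -188.60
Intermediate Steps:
Function('b')(m) = Add(-2, m) (Function('b')(m) = Add(m, -2) = Add(-2, m))
U = Rational(77, 60) (U = Add(Mul(-11, Pow(Add(-2, -2), -1)), Mul(22, Pow(Mul(Mul(-5, -1), -3), -1))) = Add(Mul(-11, Pow(-4, -1)), Mul(22, Pow(Mul(5, -3), -1))) = Add(Mul(-11, Rational(-1, 4)), Mul(22, Pow(-15, -1))) = Add(Rational(11, 4), Mul(22, Rational(-1, 15))) = Add(Rational(11, 4), Rational(-22, 15)) = Rational(77, 60) ≈ 1.2833)
Mul(12, Add(Add(7, -58), Add(Add(U, 39), -5))) = Mul(12, Add(Add(7, -58), Add(Add(Rational(77, 60), 39), -5))) = Mul(12, Add(-51, Add(Rational(2417, 60), -5))) = Mul(12, Add(-51, Rational(2117, 60))) = Mul(12, Rational(-943, 60)) = Rational(-943, 5)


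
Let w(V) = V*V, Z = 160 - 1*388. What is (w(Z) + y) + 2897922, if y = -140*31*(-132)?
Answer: 3522786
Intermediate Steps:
Z = -228 (Z = 160 - 388 = -228)
w(V) = V**2
y = 572880 (y = -4340*(-132) = 572880)
(w(Z) + y) + 2897922 = ((-228)**2 + 572880) + 2897922 = (51984 + 572880) + 2897922 = 624864 + 2897922 = 3522786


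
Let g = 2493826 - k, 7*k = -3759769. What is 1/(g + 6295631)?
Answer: 7/65285968 ≈ 1.0722e-7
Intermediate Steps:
k = -3759769/7 (k = (1/7)*(-3759769) = -3759769/7 ≈ -5.3711e+5)
g = 21216551/7 (g = 2493826 - 1*(-3759769/7) = 2493826 + 3759769/7 = 21216551/7 ≈ 3.0309e+6)
1/(g + 6295631) = 1/(21216551/7 + 6295631) = 1/(65285968/7) = 7/65285968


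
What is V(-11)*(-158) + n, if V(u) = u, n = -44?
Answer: 1694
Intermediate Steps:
V(-11)*(-158) + n = -11*(-158) - 44 = 1738 - 44 = 1694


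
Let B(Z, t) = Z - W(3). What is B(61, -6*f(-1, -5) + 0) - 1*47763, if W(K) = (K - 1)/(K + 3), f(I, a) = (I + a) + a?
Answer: -143107/3 ≈ -47702.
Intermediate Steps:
f(I, a) = I + 2*a
W(K) = (-1 + K)/(3 + K)
B(Z, t) = -⅓ + Z (B(Z, t) = Z - (-1 + 3)/(3 + 3) = Z - 2/6 = Z - 1*⅓ = Z - ⅓ = -⅓ + Z)
B(61, -6*f(-1, -5) + 0) - 1*47763 = (-⅓ + 61) - 1*47763 = 182/3 - 47763 = -143107/3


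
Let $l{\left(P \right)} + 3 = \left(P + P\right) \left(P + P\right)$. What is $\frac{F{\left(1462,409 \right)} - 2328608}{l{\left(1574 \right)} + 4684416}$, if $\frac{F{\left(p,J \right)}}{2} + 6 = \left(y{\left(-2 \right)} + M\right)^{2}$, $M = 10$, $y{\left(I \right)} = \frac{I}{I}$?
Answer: $- \frac{2328378}{14594317} \approx -0.15954$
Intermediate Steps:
$y{\left(I \right)} = 1$
$l{\left(P \right)} = -3 + 4 P^{2}$ ($l{\left(P \right)} = -3 + \left(P + P\right) \left(P + P\right) = -3 + 2 P 2 P = -3 + 4 P^{2}$)
$F{\left(p,J \right)} = 230$ ($F{\left(p,J \right)} = -12 + 2 \left(1 + 10\right)^{2} = -12 + 2 \cdot 11^{2} = -12 + 2 \cdot 121 = -12 + 242 = 230$)
$\frac{F{\left(1462,409 \right)} - 2328608}{l{\left(1574 \right)} + 4684416} = \frac{230 - 2328608}{\left(-3 + 4 \cdot 1574^{2}\right) + 4684416} = - \frac{2328378}{\left(-3 + 4 \cdot 2477476\right) + 4684416} = - \frac{2328378}{\left(-3 + 9909904\right) + 4684416} = - \frac{2328378}{9909901 + 4684416} = - \frac{2328378}{14594317}$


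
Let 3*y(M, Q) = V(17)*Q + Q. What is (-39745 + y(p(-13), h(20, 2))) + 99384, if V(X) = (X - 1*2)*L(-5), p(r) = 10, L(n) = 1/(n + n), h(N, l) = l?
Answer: 178916/3 ≈ 59639.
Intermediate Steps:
L(n) = 1/(2*n)
V(X) = ⅕ - X/10 (V(X) = (X - 1*2)*((½)/(-5)) = (X - 2)*((½)*(-⅕)) = (-2 + X)*(-⅒) = ⅕ - X/10)
y(M, Q) = -Q/6 (y(M, Q) = ((⅕ - ⅒*17)*Q + Q)/3 = ((⅕ - 17/10)*Q + Q)/3 = (-3*Q/2 + Q)/3 = (-Q/2)/3 = -Q/6)
(-39745 + y(p(-13), h(20, 2))) + 99384 = (-39745 - ⅙*2) + 99384 = (-39745 - ⅓) + 99384 = -119236/3 + 99384 = 178916/3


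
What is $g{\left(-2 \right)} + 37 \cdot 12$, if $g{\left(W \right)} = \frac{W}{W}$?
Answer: $445$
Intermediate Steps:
$g{\left(W \right)} = 1$
$g{\left(-2 \right)} + 37 \cdot 12 = 1 + 37 \cdot 12 = 1 + 444 = 445$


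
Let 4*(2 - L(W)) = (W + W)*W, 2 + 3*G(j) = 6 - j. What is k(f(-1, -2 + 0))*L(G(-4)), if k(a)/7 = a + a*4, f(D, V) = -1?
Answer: 490/9 ≈ 54.444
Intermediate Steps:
G(j) = 4/3 - j/3 (G(j) = -2/3 + (6 - j)/3 = -2/3 + (2 - j/3) = 4/3 - j/3)
k(a) = 35*a (k(a) = 7*(a + a*4) = 7*(a + 4*a) = 7*(5*a) = 35*a)
L(W) = 2 - W**2/2 (L(W) = 2 - (W + W)*W/4 = 2 - 2*W*W/4 = 2 - W**2/2)
k(f(-1, -2 + 0))*L(G(-4)) = (35*(-1))*(2 - (4/3 - 1/3*(-4))**2/2) = -35*(2 - (4/3 + 4/3)**2/2) = -35*(2 - (8/3)**2/2) = -35*(2 - 1/2*64/9) = -35*(2 - 32/9) = -35*(-14/9) = 490/9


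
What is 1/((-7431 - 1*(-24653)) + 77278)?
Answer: 1/94500 ≈ 1.0582e-5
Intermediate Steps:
1/((-7431 - 1*(-24653)) + 77278) = 1/((-7431 + 24653) + 77278) = 1/(17222 + 77278) = 1/94500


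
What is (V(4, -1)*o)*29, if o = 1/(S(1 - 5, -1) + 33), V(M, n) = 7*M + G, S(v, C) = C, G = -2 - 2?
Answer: 87/4 ≈ 21.750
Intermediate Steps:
G = -4
V(M, n) = -4 + 7*M (V(M, n) = 7*M - 4 = -4 + 7*M)
o = 1/32 (o = 1/(-1 + 33) = 1/32 ≈ 0.031250)
(V(4, -1)*o)*29 = ((-4 + 7*4)*(1/32))*29 = ((-4 + 28)*(1/32))*29 = (24*(1/32))*29 = (¾)*29 = 87/4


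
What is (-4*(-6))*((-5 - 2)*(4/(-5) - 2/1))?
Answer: 2352/5 ≈ 470.40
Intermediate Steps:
(-4*(-6))*((-5 - 2)*(4/(-5) - 2/1)) = 24*(-7*(4*(-⅕) - 2*1)) = 24*(-7*(-⅘ - 2)) = 24*(-7*(-14/5)) = 24*(98/5) = 2352/5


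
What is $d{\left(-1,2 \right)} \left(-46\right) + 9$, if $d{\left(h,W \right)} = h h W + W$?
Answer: $-175$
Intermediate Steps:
$d{\left(h,W \right)} = W + W h^{2}$ ($d{\left(h,W \right)} = h^{2} W + W = W h^{2} + W = W + W h^{2}$)
$d{\left(-1,2 \right)} \left(-46\right) + 9 = 2 \left(1 + \left(-1\right)^{2}\right) \left(-46\right) + 9 = 2 \left(1 + 1\right) \left(-46\right) + 9 = 2 \cdot 2 \left(-46\right) + 9 = 4 \left(-46\right) + 9 = -184 + 9 = -175$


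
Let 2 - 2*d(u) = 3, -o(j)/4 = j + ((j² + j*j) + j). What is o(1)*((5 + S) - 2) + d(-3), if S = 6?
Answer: -289/2 ≈ -144.50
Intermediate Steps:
o(j) = -8*j - 8*j² (o(j) = -4*(j + ((j² + j*j) + j)) = -4*(j + ((j² + j²) + j)) = -4*(j + (2*j² + j)) = -4*(j + (j + 2*j²)) = -4*(2*j + 2*j²) = -8*j - 8*j²)
d(u) = -½ (d(u) = 1 - ½*3 = 1 - 3/2 = -½)
o(1)*((5 + S) - 2) + d(-3) = (-8*1*(1 + 1))*((5 + 6) - 2) - ½ = (-8*1*2)*(11 - 2) - ½ = -16*9 - ½ = -144 - ½ = -289/2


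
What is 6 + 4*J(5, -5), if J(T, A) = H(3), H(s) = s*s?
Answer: 42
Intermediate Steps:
H(s) = s²
J(T, A) = 9 (J(T, A) = 3² = 9)
6 + 4*J(5, -5) = 6 + 4*9 = 6 + 36 = 42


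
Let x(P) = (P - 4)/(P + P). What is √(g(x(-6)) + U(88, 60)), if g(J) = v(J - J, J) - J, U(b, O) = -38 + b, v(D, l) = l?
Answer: 5*√2 ≈ 7.0711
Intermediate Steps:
x(P) = (-4 + P)/(2*P) (x(P) = (-4 + P)/((2*P)) = (-4 + P)*(1/(2*P)) = (-4 + P)/(2*P))
g(J) = 0 (g(J) = J - J = 0)
√(g(x(-6)) + U(88, 60)) = √(0 + (-38 + 88)) = √(0 + 50) = √50 = 5*√2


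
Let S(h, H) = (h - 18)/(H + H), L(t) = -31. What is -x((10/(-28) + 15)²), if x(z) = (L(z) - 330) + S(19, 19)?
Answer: 13717/38 ≈ 360.97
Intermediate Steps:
S(h, H) = (-18 + h)/(2*H) (S(h, H) = (-18 + h)/((2*H)) = (-18 + h)*(1/(2*H)) = (-18 + h)/(2*H))
x(z) = -13717/38 (x(z) = (-31 - 330) + (½)*(-18 + 19)/19 = -361 + (½)*(1/19)*1 = -361 + 1/38 = -13717/38)
-x((10/(-28) + 15)²) = -1*(-13717/38) = 13717/38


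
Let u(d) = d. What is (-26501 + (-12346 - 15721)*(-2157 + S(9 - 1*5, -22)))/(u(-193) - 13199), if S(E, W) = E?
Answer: -30200875/6696 ≈ -4510.3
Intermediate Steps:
(-26501 + (-12346 - 15721)*(-2157 + S(9 - 1*5, -22)))/(u(-193) - 13199) = (-26501 + (-12346 - 15721)*(-2157 + (9 - 1*5)))/(-193 - 13199) = (-26501 - 28067*(-2157 + (9 - 5)))/(-13392) = (-26501 - 28067*(-2157 + 4))*(-1/13392) = (-26501 - 28067*(-2153))*(-1/13392) = (-26501 + 60428251)*(-1/13392) = 60401750*(-1/13392) = -30200875/6696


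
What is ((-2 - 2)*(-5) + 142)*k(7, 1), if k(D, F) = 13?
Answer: 2106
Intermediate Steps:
((-2 - 2)*(-5) + 142)*k(7, 1) = ((-2 - 2)*(-5) + 142)*13 = (-4*(-5) + 142)*13 = (20 + 142)*13 = 162*13 = 2106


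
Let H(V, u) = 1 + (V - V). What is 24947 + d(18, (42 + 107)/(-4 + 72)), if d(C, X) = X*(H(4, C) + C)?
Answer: 1699227/68 ≈ 24989.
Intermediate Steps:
H(V, u) = 1 (H(V, u) = 1 + 0 = 1)
d(C, X) = X*(1 + C)
24947 + d(18, (42 + 107)/(-4 + 72)) = 24947 + ((42 + 107)/(-4 + 72))*(1 + 18) = 24947 + (149/68)*19 = 24947 + 2831/68 = 1699227/68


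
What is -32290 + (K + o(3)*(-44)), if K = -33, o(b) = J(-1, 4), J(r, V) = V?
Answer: -32499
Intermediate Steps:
o(b) = 4
-32290 + (K + o(3)*(-44)) = -32290 + (-33 + 4*(-44)) = -32290 + (-33 - 176) = -32290 - 209 = -32499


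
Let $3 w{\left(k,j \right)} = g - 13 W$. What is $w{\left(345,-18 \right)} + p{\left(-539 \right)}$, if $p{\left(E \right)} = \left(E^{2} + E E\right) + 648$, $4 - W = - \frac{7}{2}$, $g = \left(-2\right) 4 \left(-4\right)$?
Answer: $\frac{3490009}{6} \approx 5.8167 \cdot 10^{5}$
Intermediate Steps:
$g = 32$ ($g = \left(-8\right) \left(-4\right) = 32$)
$W = \frac{15}{2}$ ($W = 4 - - \frac{7}{2} = 4 + \frac{7}{2} = \frac{15}{2} \approx 7.5$)
$w{\left(k,j \right)} = - \frac{131}{6}$ ($w{\left(k,j \right)} = \frac{32 - \frac{195}{2}}{3} = \frac{1}{3} \left(- \frac{131}{2}\right) = - \frac{131}{6}$)
$p{\left(E \right)} = 648 + 2 E^{2}$ ($p{\left(E \right)} = \left(E^{2} + E^{2}\right) + 648 = 2 E^{2} + 648 = 648 + 2 E^{2}$)
$w{\left(345,-18 \right)} + p{\left(-539 \right)} = - \frac{131}{6} + \left(648 + 2 \left(-539\right)^{2}\right) = - \frac{131}{6} + \left(648 + 2 \cdot 290521\right) = - \frac{131}{6} + \left(648 + 581042\right) = - \frac{131}{6} + 581690 = \frac{3490009}{6}$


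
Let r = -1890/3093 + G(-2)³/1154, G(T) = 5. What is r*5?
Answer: -2990725/1189774 ≈ -2.5137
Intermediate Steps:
r = -598145/1189774 (r = -1890/3093 + 5³/1154 = -1890*1/3093 + 125*(1/1154) = -630/1031 + 125/1154 = -598145/1189774 ≈ -0.50274)
r*5 = -598145/1189774*5 = -2990725/1189774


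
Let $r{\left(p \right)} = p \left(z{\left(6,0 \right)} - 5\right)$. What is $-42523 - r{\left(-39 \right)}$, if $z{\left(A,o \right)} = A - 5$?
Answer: $-42679$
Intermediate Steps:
$z{\left(A,o \right)} = -5 + A$ ($z{\left(A,o \right)} = A - 5 = -5 + A$)
$r{\left(p \right)} = - 4 p$ ($r{\left(p \right)} = p \left(\left(-5 + 6\right) - 5\right) = p \left(1 - 5\right) = p \left(-4\right) = - 4 p$)
$-42523 - r{\left(-39 \right)} = -42523 - \left(-4\right) \left(-39\right) = -42523 - 156 = -42679$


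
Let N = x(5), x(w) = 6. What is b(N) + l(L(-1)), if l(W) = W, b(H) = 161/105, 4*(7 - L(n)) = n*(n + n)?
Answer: 241/30 ≈ 8.0333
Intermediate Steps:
L(n) = 7 - n²/2 (L(n) = 7 - n*(n + n)/4 = 7 - n*2*n/4 = 7 - n²/2)
N = 6
b(H) = 23/15 (b(H) = 161*(1/105) = 23/15)
b(N) + l(L(-1)) = 23/15 + (7 - ½*(-1)²) = 23/15 + (7 - ½*1) = 23/15 + (7 - ½) = 23/15 + 13/2 = 241/30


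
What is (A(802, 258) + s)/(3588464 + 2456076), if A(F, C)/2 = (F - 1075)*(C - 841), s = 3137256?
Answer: 1727787/3022270 ≈ 0.57168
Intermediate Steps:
A(F, C) = 2*(-1075 + F)*(-841 + C) (A(F, C) = 2*((F - 1075)*(C - 841)) = 2*((-1075 + F)*(-841 + C)) = 2*(-1075 + F)*(-841 + C))
(A(802, 258) + s)/(3588464 + 2456076) = ((1808150 - 2150*258 - 1682*802 + 2*258*802) + 3137256)/(3588464 + 2456076) = ((1808150 - 554700 - 1348964 + 413832) + 3137256)/6044540 = (318318 + 3137256)*(1/6044540) = 3455574*(1/6044540) = 1727787/3022270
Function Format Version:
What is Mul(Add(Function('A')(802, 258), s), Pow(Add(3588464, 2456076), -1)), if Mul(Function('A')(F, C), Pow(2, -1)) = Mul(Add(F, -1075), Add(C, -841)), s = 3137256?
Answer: Rational(1727787, 3022270) ≈ 0.57168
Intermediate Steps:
Function('A')(F, C) = Mul(2, Add(-1075, F), Add(-841, C)) (Function('A')(F, C) = Mul(2, Mul(Add(F, -1075), Add(C, -841))) = Mul(2, Mul(Add(-1075, F), Add(-841, C))) = Mul(2, Add(-1075, F), Add(-841, C)))
Mul(Add(Function('A')(802, 258), s), Pow(Add(3588464, 2456076), -1)) = Mul(Add(Add(1808150, Mul(-2150, 258), Mul(-1682, 802), Mul(2, 258, 802)), 3137256), Pow(Add(3588464, 2456076), -1)) = Mul(Add(Add(1808150, -554700, -1348964, 413832), 3137256), Pow(6044540, -1)) = Mul(Add(318318, 3137256), Rational(1, 6044540)) = Mul(3455574, Rational(1, 6044540)) = Rational(1727787, 3022270)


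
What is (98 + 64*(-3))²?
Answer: 8836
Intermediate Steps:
(98 + 64*(-3))² = (98 - 192)² = (-94)² = 8836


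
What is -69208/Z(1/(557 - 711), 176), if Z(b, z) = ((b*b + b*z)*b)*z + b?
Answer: -5744679248/107873 ≈ -53254.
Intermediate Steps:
Z(b, z) = b + b*z*(b² + b*z) (Z(b, z) = ((b² + b*z)*b)*z + b = (b*(b² + b*z))*z + b = b*z*(b² + b*z) + b = b + b*z*(b² + b*z))
-69208/Z(1/(557 - 711), 176) = -69208*(557 - 711)/(1 + 176²/(557 - 711) + 176*(1/(557 - 711))²) = -69208*(-154/(1 + 30976/(-154) + 176*(1/(-154))²)) = -69208*(-154/(1 - 1/154*30976 + 176*(-1/154)²)) = -69208*(-154/(1 - 1408/7 + 176*(1/23716))) = -69208*(-154/(1 - 1408/7 + 4/539)) = -69208/((-1/154*(-107873/539))) = -69208/107873/83006 = -69208*83006/107873 = -5744679248/107873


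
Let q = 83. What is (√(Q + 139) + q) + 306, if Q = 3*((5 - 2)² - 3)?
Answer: 389 + √157 ≈ 401.53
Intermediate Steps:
Q = 18 (Q = 3*(3² - 3) = 3*(9 - 3) = 3*6 = 18)
(√(Q + 139) + q) + 306 = (√(18 + 139) + 83) + 306 = (√157 + 83) + 306 = (83 + √157) + 306 = 389 + √157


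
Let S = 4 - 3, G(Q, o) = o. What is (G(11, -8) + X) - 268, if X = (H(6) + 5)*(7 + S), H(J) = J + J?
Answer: -140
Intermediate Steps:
H(J) = 2*J
S = 1
X = 136 (X = (2*6 + 5)*(7 + 1) = (12 + 5)*8 = 17*8 = 136)
(G(11, -8) + X) - 268 = (-8 + 136) - 268 = 128 - 268 = -140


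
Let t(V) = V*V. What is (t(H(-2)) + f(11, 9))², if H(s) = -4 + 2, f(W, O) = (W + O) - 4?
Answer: 400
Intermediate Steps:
f(W, O) = -4 + O + W (f(W, O) = (O + W) - 4 = -4 + O + W)
H(s) = -2
t(V) = V²
(t(H(-2)) + f(11, 9))² = ((-2)² + (-4 + 9 + 11))² = (4 + 16)² = 20² = 400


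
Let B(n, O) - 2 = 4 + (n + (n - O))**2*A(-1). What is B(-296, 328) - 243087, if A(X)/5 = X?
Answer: -4475081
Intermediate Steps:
A(X) = 5*X
B(n, O) = 6 - 5*(-O + 2*n)**2 (B(n, O) = 2 + (4 + (n + (n - O))**2*(5*(-1))) = 2 + (4 + (-O + 2*n)**2*(-5)) = 2 + (4 - 5*(-O + 2*n)**2) = 6 - 5*(-O + 2*n)**2)
B(-296, 328) - 243087 = (6 - 5*(328 - 2*(-296))**2) - 243087 = (6 - 5*(328 + 592)**2) - 243087 = (6 - 5*920**2) - 243087 = (6 - 5*846400) - 243087 = (6 - 4232000) - 243087 = -4231994 - 243087 = -4475081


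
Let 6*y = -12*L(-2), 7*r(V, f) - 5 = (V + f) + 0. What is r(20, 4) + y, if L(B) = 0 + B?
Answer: 57/7 ≈ 8.1429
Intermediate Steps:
L(B) = B
r(V, f) = 5/7 + V/7 + f/7 (r(V, f) = 5/7 + ((V + f) + 0)/7 = 5/7 + (V + f)/7 = 5/7 + (V/7 + f/7) = 5/7 + V/7 + f/7)
y = 4 (y = (-12*(-2))/6 = (⅙)*24 = 4)
r(20, 4) + y = (5/7 + (⅐)*20 + (⅐)*4) + 4 = (5/7 + 20/7 + 4/7) + 4 = 29/7 + 4 = 57/7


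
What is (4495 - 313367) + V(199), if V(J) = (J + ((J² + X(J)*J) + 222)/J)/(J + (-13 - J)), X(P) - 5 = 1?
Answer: -799132482/2587 ≈ -3.0890e+5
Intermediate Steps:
X(P) = 6 (X(P) = 5 + 1 = 6)
V(J) = -J/13 - (222 + J² + 6*J)/(13*J) (V(J) = (J + ((J² + 6*J) + 222)/J)/(J + (-13 - J)) = (J + (222 + J² + 6*J)/J)/(-13) = (J + (222 + J² + 6*J)/J)*(-1/13) = -J/13 - (222 + J² + 6*J)/(13*J))
(4495 - 313367) + V(199) = (4495 - 313367) + (2/13)*(-111 - 1*199*(3 + 199))/199 = -308872 + (2/13)*(1/199)*(-111 - 1*199*202) = -308872 + (2/13)*(1/199)*(-111 - 40198) = -308872 + (2/13)*(1/199)*(-40309) = -308872 - 80618/2587 = -799132482/2587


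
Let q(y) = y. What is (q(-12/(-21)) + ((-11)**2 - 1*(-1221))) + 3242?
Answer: 32092/7 ≈ 4584.6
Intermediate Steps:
(q(-12/(-21)) + ((-11)**2 - 1*(-1221))) + 3242 = (-12/(-21) + ((-11)**2 - 1*(-1221))) + 3242 = (-12*(-1/21) + (121 + 1221)) + 3242 = (4/7 + 1342) + 3242 = 9398/7 + 3242 = 32092/7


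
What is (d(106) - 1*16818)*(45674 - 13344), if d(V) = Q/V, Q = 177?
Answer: -543671955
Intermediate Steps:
d(V) = 177/V
(d(106) - 1*16818)*(45674 - 13344) = (177/106 - 1*16818)*(45674 - 13344) = (177*(1/106) - 16818)*32330 = (177/106 - 16818)*32330 = -1782531/106*32330 = -543671955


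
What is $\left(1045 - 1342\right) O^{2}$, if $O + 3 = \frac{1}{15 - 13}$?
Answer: $- \frac{7425}{4} \approx -1856.3$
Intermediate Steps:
$O = - \frac{5}{2}$ ($O = -3 + \frac{1}{15 - 13} = -3 + \frac{1}{2} = - \frac{5}{2} \approx -2.5$)
$\left(1045 - 1342\right) O^{2} = \left(1045 - 1342\right) \left(- \frac{5}{2}\right)^{2} = \left(-297\right) \frac{25}{4} = - \frac{7425}{4}$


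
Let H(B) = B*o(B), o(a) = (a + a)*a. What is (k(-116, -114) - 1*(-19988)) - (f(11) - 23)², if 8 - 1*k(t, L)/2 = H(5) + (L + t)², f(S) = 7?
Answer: -86552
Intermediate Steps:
o(a) = 2*a² (o(a) = (2*a)*a = 2*a²)
H(B) = 2*B³ (H(B) = B*(2*B²) = 2*B³)
k(t, L) = -484 - 2*(L + t)² (k(t, L) = 16 - 2*(2*5³ + (L + t)²) = 16 - 2*(2*125 + (L + t)²) = 16 - 2*(250 + (L + t)²) = 16 + (-500 - 2*(L + t)²) = -484 - 2*(L + t)²)
(k(-116, -114) - 1*(-19988)) - (f(11) - 23)² = ((-484 - 2*(-114 - 116)²) - 1*(-19988)) - (7 - 23)² = ((-484 - 2*(-230)²) + 19988) - 1*(-16)² = ((-484 - 2*52900) + 19988) - 1*256 = ((-484 - 105800) + 19988) - 256 = (-106284 + 19988) - 256 = -86296 - 256 = -86552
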